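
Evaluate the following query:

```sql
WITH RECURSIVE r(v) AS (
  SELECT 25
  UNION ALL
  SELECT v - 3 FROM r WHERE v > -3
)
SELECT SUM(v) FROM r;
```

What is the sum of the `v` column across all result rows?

Base: v=25.
Iteration 1: 25 > -3 holds -> v = 25 - 3 = 22.
Iteration 2: 22 > -3 holds -> v = 22 - 3 = 19.
Iteration 3: 19 > -3 holds -> v = 19 - 3 = 16.
Iteration 4: 16 > -3 holds -> v = 16 - 3 = 13.
Iteration 5: 13 > -3 holds -> v = 13 - 3 = 10.
Iteration 6: 10 > -3 holds -> v = 10 - 3 = 7.
Iteration 7: 7 > -3 holds -> v = 7 - 3 = 4.
Iteration 8: 4 > -3 holds -> v = 4 - 3 = 1.
Iteration 9: 1 > -3 holds -> v = 1 - 3 = -2.
Iteration 10: -2 > -3 holds -> v = -2 - 3 = -5.
Iteration 11: -5 > -3 fails; recursion stops.
SUM(v) = 25 + 22 + 19 + 16 + 13 + 10 + 7 + 4 + 1 + -2 + -5 = 110.

110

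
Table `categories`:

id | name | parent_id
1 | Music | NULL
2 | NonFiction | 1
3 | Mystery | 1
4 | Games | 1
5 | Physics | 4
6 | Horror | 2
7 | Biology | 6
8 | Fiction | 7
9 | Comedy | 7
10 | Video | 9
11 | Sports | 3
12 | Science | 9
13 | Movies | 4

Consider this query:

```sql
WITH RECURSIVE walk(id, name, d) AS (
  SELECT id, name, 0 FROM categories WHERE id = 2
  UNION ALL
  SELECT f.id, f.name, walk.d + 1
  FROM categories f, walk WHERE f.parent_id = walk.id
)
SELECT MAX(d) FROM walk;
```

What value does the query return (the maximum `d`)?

4

Base: id=2 (NonFiction) at d 0.
Iteration 1: rows with parent_id in {2} -> Horror (id 6, d 1).
Iteration 2: rows with parent_id in {6} -> Biology (id 7, d 2).
Iteration 3: rows with parent_id in {7} -> Fiction (id 8, d 3), Comedy (id 9, d 3).
Iteration 4: rows with parent_id in {8,9} -> Video (id 10, d 4), Science (id 12, d 4).
Iteration 5: no rows with parent_id in {10,12}; recursion stops.
d values: 0, 1, 2, 3, 3, 4, 4; the maximum is 4.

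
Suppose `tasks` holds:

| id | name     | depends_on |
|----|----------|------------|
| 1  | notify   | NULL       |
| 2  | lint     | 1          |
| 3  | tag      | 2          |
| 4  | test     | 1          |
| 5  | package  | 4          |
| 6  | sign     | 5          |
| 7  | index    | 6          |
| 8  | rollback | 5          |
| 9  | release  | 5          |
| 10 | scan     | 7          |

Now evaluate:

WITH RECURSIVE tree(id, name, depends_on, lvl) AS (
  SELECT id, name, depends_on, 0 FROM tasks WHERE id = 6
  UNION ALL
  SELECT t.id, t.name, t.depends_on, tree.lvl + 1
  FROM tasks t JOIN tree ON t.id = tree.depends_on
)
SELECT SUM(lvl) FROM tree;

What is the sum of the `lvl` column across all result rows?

Base: id=6 (sign), depends_on=5, lvl 0.
Iteration 1: join on id=5 -> package (id 5, depends_on=4, lvl 1).
Iteration 2: join on id=4 -> test (id 4, depends_on=1, lvl 2).
Iteration 3: join on id=1 -> notify (id 1, depends_on=NULL, lvl 3).
Iteration 4: depends_on is NULL; no match; recursion stops.
SUM(lvl) = 0 + 1 + 2 + 3 = 6.

6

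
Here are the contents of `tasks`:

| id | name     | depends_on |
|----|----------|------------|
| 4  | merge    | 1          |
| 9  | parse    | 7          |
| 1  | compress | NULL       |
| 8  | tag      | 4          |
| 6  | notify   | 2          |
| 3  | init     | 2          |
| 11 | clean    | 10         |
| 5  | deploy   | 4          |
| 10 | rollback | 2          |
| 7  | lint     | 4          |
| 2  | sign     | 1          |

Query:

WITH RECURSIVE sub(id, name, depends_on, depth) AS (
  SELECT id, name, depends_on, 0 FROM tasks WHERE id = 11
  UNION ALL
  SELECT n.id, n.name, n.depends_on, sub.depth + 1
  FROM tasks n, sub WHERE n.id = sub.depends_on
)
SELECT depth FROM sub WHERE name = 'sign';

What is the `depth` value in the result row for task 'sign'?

Base: id=11 (clean), depends_on=10, depth 0.
Iteration 1: join on id=10 -> rollback (id 10, depends_on=2, depth 1).
Iteration 2: join on id=2 -> sign (id 2, depends_on=1, depth 2).
Iteration 3: join on id=1 -> compress (id 1, depends_on=NULL, depth 3).
Iteration 4: depends_on is NULL; no match; recursion stops.

2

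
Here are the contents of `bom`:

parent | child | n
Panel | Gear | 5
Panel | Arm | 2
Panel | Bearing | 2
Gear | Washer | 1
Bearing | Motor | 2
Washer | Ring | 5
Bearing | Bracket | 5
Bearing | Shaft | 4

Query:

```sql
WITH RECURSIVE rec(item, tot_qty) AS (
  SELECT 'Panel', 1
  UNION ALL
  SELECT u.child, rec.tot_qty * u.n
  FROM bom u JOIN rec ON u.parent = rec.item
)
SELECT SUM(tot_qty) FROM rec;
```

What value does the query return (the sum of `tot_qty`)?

Base: (Panel, tot_qty=1).
Iteration 1: components of {Panel} -> Arm = 1*2 = 2, Bearing = 1*2 = 2, Gear = 1*5 = 5.
Iteration 2: components of {Arm,Bearing,Gear} -> Bracket = 2*5 = 10, Motor = 2*2 = 4, Shaft = 2*4 = 8, Washer = 5*1 = 5.
Iteration 3: components of {Bracket,Motor,Shaft,Washer} -> Ring = 5*5 = 25.
Iteration 4: no further components; recursion stops.
SUM(tot_qty) = 1 + 5 + 2 + 2 + 5 + 4 + 10 + 8 + 25 = 62.

62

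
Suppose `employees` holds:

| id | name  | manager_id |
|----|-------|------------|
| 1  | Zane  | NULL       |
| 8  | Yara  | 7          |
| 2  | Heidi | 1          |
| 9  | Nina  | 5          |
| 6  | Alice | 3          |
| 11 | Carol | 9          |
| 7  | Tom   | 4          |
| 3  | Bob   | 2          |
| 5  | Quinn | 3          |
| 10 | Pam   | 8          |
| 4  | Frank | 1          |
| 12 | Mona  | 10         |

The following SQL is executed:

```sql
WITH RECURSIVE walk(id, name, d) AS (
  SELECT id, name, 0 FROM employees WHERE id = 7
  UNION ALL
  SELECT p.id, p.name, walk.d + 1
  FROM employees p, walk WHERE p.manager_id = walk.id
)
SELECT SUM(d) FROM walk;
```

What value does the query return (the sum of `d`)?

6

Base: id=7 (Tom) at d 0.
Iteration 1: rows with manager_id in {7} -> Yara (id 8, d 1).
Iteration 2: rows with manager_id in {8} -> Pam (id 10, d 2).
Iteration 3: rows with manager_id in {10} -> Mona (id 12, d 3).
Iteration 4: no rows with manager_id in {12}; recursion stops.
SUM(d) = 0 + 1 + 2 + 3 = 6.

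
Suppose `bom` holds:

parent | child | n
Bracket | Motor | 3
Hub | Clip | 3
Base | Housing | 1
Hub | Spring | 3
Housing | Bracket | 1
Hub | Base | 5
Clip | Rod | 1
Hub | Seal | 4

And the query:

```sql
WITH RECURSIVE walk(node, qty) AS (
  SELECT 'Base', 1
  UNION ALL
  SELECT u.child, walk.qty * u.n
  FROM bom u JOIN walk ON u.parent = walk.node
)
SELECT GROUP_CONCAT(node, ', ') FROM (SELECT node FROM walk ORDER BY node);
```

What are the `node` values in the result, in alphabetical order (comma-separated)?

Base: (Base, qty=1).
Iteration 1: components of {Base} -> Housing = 1*1 = 1.
Iteration 2: components of {Housing} -> Bracket = 1*1 = 1.
Iteration 3: components of {Bracket} -> Motor = 1*3 = 3.
Iteration 4: no further components; recursion stops.

Base, Bracket, Housing, Motor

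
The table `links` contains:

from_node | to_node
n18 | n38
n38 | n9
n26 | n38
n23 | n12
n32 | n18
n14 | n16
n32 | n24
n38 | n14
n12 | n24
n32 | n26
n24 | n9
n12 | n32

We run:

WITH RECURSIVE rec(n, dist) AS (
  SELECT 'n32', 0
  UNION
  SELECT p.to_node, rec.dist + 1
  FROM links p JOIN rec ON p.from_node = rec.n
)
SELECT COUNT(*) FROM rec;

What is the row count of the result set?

9

Base: (n32, dist=0).
Iteration 1: edges from {n32} -> (n18, dist=1), (n24, dist=1), (n26, dist=1).
Iteration 2: edges from {n18,n24,n26} -> (n38, dist=2), (n9, dist=2). [UNION drops 1 duplicate row(s)]
Iteration 3: edges from {n38,n9} -> (n14, dist=3), (n9, dist=3).
Iteration 4: edges from {n14,n9} -> (n16, dist=4).
Iteration 5: no outgoing edges from {n16}; recursion stops.
Total rows emitted: 9.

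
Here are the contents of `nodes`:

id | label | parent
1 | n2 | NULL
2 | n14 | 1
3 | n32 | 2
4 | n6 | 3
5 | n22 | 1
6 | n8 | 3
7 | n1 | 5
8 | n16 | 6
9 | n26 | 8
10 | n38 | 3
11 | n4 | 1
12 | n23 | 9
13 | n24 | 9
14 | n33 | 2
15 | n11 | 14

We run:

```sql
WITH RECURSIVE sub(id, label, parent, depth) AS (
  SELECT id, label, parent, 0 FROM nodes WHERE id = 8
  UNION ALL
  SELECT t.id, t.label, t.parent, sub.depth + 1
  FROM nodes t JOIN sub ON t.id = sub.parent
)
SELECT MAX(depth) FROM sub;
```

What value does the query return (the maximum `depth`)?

Base: id=8 (n16), parent=6, depth 0.
Iteration 1: join on id=6 -> n8 (id 6, parent=3, depth 1).
Iteration 2: join on id=3 -> n32 (id 3, parent=2, depth 2).
Iteration 3: join on id=2 -> n14 (id 2, parent=1, depth 3).
Iteration 4: join on id=1 -> n2 (id 1, parent=NULL, depth 4).
Iteration 5: parent is NULL; no match; recursion stops.
depth values: 0, 1, 2, 3, 4; the maximum is 4.

4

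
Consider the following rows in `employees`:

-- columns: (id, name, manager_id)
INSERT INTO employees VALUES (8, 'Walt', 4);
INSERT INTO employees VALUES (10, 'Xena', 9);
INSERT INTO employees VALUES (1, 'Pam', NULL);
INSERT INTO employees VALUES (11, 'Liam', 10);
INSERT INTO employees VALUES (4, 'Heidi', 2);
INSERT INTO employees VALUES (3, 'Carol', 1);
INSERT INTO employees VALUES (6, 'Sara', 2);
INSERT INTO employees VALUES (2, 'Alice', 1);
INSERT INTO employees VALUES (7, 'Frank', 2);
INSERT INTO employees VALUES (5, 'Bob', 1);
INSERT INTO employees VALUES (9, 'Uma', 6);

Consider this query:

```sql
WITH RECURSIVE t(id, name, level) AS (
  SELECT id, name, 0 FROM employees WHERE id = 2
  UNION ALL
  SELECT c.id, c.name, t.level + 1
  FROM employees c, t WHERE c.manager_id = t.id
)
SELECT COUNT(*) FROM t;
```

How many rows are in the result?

8

Base: id=2 (Alice) at level 0.
Iteration 1: rows with manager_id in {2} -> Heidi (id 4, level 1), Sara (id 6, level 1), Frank (id 7, level 1).
Iteration 2: rows with manager_id in {4,6,7} -> Walt (id 8, level 2), Uma (id 9, level 2).
Iteration 3: rows with manager_id in {8,9} -> Xena (id 10, level 3).
Iteration 4: rows with manager_id in {10} -> Liam (id 11, level 4).
Iteration 5: no rows with manager_id in {11}; recursion stops.
Total rows emitted: 8.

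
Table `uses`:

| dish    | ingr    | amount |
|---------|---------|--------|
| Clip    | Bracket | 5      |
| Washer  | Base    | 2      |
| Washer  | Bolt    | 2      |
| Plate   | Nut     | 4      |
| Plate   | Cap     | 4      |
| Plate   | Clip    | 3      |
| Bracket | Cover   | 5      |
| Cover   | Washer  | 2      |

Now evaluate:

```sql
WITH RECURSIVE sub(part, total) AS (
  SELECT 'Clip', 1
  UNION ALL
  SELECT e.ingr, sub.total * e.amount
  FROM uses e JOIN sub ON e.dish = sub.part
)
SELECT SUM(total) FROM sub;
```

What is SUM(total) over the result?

Base: (Clip, total=1).
Iteration 1: components of {Clip} -> Bracket = 1*5 = 5.
Iteration 2: components of {Bracket} -> Cover = 5*5 = 25.
Iteration 3: components of {Cover} -> Washer = 25*2 = 50.
Iteration 4: components of {Washer} -> Base = 50*2 = 100, Bolt = 50*2 = 100.
Iteration 5: no further components; recursion stops.
SUM(total) = 1 + 5 + 25 + 50 + 100 + 100 = 281.

281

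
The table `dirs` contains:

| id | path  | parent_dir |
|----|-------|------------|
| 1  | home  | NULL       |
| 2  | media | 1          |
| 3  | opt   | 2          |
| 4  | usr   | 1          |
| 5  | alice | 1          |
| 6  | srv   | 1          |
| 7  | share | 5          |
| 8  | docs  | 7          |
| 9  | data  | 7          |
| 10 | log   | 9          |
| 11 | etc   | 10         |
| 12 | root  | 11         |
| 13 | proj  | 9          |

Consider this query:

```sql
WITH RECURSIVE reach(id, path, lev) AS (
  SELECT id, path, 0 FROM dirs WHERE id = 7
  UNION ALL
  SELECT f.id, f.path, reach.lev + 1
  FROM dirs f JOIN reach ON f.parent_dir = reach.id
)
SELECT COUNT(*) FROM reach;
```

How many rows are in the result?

Base: id=7 (share) at lev 0.
Iteration 1: rows with parent_dir in {7} -> docs (id 8, lev 1), data (id 9, lev 1).
Iteration 2: rows with parent_dir in {8,9} -> log (id 10, lev 2), proj (id 13, lev 2).
Iteration 3: rows with parent_dir in {10,13} -> etc (id 11, lev 3).
Iteration 4: rows with parent_dir in {11} -> root (id 12, lev 4).
Iteration 5: no rows with parent_dir in {12}; recursion stops.
Total rows emitted: 7.

7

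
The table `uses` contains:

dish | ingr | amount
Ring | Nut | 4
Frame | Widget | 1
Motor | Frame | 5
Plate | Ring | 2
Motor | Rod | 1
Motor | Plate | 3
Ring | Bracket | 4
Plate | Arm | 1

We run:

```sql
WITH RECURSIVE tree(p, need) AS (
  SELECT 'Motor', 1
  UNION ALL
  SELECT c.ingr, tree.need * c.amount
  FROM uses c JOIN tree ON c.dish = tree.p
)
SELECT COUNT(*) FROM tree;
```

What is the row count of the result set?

Base: (Motor, need=1).
Iteration 1: components of {Motor} -> Frame = 1*5 = 5, Plate = 1*3 = 3, Rod = 1*1 = 1.
Iteration 2: components of {Frame,Plate,Rod} -> Arm = 3*1 = 3, Ring = 3*2 = 6, Widget = 5*1 = 5.
Iteration 3: components of {Arm,Ring,Widget} -> Bracket = 6*4 = 24, Nut = 6*4 = 24.
Iteration 4: no further components; recursion stops.
Total rows emitted: 9.

9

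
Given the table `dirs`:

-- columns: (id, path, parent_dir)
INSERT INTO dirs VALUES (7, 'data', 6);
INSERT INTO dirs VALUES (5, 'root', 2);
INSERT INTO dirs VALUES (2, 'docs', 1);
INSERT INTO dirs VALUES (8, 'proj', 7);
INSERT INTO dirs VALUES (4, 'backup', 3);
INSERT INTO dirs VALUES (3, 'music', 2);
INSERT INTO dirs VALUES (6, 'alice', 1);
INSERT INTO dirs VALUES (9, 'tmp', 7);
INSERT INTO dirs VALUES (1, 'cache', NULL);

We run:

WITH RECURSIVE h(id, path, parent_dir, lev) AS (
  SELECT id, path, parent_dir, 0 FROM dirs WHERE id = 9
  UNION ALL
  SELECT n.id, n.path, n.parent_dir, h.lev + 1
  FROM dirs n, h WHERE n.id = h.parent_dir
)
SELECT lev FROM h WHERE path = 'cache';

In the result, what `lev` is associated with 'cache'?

3

Base: id=9 (tmp), parent_dir=7, lev 0.
Iteration 1: join on id=7 -> data (id 7, parent_dir=6, lev 1).
Iteration 2: join on id=6 -> alice (id 6, parent_dir=1, lev 2).
Iteration 3: join on id=1 -> cache (id 1, parent_dir=NULL, lev 3).
Iteration 4: parent_dir is NULL; no match; recursion stops.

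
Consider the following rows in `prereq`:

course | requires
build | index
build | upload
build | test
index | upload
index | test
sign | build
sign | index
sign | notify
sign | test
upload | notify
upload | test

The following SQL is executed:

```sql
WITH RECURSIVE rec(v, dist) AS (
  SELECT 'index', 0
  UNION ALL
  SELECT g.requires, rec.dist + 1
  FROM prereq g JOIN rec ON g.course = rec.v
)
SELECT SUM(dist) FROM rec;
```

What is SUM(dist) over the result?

6

Base: (index, dist=0).
Iteration 1: edges from {index} -> (test, dist=1), (upload, dist=1).
Iteration 2: edges from {test,upload} -> (notify, dist=2), (test, dist=2).
Iteration 3: no outgoing edges from {notify,test}; recursion stops.
SUM(dist) = 0 + 1 + 1 + 2 + 2 = 6.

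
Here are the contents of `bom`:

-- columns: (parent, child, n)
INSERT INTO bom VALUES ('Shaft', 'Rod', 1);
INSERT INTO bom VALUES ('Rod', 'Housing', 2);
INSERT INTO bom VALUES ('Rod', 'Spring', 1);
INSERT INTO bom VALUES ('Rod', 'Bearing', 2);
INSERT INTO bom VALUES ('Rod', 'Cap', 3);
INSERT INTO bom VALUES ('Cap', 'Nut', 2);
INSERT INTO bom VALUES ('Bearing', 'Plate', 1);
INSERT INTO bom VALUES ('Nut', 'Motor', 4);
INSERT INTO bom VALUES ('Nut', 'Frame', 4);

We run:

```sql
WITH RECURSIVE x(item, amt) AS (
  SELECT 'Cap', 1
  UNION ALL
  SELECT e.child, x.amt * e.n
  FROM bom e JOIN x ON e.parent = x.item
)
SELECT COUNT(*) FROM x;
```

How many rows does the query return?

4

Base: (Cap, amt=1).
Iteration 1: components of {Cap} -> Nut = 1*2 = 2.
Iteration 2: components of {Nut} -> Frame = 2*4 = 8, Motor = 2*4 = 8.
Iteration 3: no further components; recursion stops.
Total rows emitted: 4.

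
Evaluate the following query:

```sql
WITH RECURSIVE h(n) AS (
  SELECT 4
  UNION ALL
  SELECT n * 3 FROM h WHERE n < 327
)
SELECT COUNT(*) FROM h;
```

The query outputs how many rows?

6

Base: n=4.
Iteration 1: 4 < 327 holds -> n = 4 * 3 = 12.
Iteration 2: 12 < 327 holds -> n = 12 * 3 = 36.
Iteration 3: 36 < 327 holds -> n = 36 * 3 = 108.
Iteration 4: 108 < 327 holds -> n = 108 * 3 = 324.
Iteration 5: 324 < 327 holds -> n = 324 * 3 = 972.
Iteration 6: 972 < 327 fails; recursion stops.
Total rows emitted: 6.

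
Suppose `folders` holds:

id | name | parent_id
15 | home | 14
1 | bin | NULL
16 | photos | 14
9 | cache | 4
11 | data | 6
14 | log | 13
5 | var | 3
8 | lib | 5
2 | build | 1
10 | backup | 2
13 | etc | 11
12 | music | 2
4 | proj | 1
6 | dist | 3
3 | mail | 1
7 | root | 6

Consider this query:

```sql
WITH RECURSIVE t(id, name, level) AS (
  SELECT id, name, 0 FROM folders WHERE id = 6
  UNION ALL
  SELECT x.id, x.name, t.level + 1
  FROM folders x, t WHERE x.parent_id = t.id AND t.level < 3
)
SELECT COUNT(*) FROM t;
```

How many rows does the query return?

5

Base: id=6 (dist) at level 0.
Iteration 1: rows with parent_id in {6} -> root (id 7, level 1), data (id 11, level 1).
Iteration 2: rows with parent_id in {7,11} -> etc (id 13, level 2).
Iteration 3: rows with parent_id in {13} -> log (id 14, level 3).
Iteration 4: level < 3 fails for all current rows; recursion stops.
Total rows emitted: 5.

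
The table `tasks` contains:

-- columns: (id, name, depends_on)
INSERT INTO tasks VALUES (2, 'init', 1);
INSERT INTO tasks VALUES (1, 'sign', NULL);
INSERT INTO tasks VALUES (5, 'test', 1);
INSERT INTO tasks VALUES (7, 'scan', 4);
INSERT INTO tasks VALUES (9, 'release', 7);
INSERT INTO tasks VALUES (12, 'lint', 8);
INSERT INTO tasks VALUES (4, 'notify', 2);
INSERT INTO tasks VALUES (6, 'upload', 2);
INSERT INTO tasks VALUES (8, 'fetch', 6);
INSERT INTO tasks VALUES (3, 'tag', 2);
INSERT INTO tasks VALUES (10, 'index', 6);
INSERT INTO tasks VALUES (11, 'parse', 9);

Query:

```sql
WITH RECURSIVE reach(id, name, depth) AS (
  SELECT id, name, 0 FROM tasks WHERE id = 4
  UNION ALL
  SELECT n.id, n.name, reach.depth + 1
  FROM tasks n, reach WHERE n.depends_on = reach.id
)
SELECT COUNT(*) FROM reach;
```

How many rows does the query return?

Base: id=4 (notify) at depth 0.
Iteration 1: rows with depends_on in {4} -> scan (id 7, depth 1).
Iteration 2: rows with depends_on in {7} -> release (id 9, depth 2).
Iteration 3: rows with depends_on in {9} -> parse (id 11, depth 3).
Iteration 4: no rows with depends_on in {11}; recursion stops.
Total rows emitted: 4.

4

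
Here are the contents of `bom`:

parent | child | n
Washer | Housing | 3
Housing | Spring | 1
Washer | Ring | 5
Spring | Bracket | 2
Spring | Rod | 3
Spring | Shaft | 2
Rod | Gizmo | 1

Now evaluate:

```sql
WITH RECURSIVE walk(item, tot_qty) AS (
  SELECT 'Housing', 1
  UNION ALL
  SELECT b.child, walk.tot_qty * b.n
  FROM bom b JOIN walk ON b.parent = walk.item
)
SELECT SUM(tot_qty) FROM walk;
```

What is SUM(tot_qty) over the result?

Base: (Housing, tot_qty=1).
Iteration 1: components of {Housing} -> Spring = 1*1 = 1.
Iteration 2: components of {Spring} -> Bracket = 1*2 = 2, Rod = 1*3 = 3, Shaft = 1*2 = 2.
Iteration 3: components of {Bracket,Rod,Shaft} -> Gizmo = 3*1 = 3.
Iteration 4: no further components; recursion stops.
SUM(tot_qty) = 1 + 1 + 2 + 3 + 2 + 3 = 12.

12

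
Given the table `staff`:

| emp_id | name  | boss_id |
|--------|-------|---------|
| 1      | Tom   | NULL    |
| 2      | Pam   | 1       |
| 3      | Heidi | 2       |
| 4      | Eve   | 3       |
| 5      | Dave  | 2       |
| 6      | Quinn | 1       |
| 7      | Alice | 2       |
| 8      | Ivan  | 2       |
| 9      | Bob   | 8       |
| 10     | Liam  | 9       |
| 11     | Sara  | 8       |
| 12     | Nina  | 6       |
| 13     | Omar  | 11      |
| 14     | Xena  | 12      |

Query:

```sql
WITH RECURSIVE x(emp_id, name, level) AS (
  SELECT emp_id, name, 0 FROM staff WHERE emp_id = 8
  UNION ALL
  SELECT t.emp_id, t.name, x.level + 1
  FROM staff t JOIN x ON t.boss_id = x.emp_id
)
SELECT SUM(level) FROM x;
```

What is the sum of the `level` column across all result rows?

Base: emp_id=8 (Ivan) at level 0.
Iteration 1: rows with boss_id in {8} -> Bob (id 9, level 1), Sara (id 11, level 1).
Iteration 2: rows with boss_id in {9,11} -> Liam (id 10, level 2), Omar (id 13, level 2).
Iteration 3: no rows with boss_id in {10,13}; recursion stops.
SUM(level) = 0 + 1 + 1 + 2 + 2 = 6.

6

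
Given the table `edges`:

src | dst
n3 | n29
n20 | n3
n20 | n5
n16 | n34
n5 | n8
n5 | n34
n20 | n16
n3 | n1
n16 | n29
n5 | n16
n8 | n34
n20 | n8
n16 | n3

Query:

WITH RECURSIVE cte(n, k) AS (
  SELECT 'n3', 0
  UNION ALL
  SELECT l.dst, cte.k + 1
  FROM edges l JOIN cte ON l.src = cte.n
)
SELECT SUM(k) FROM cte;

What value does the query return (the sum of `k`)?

2

Base: (n3, k=0).
Iteration 1: edges from {n3} -> (n1, k=1), (n29, k=1).
Iteration 2: no outgoing edges from {n1,n29}; recursion stops.
SUM(k) = 0 + 1 + 1 = 2.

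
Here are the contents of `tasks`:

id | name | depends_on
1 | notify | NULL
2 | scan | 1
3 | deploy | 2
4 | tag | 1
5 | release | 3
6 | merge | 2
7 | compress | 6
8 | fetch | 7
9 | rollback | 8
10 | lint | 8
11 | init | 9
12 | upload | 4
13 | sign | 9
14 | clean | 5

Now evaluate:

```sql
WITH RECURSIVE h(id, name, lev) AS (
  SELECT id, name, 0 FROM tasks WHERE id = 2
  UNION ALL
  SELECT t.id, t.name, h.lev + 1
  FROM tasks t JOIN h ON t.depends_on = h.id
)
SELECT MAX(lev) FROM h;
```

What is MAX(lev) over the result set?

Base: id=2 (scan) at lev 0.
Iteration 1: rows with depends_on in {2} -> deploy (id 3, lev 1), merge (id 6, lev 1).
Iteration 2: rows with depends_on in {3,6} -> release (id 5, lev 2), compress (id 7, lev 2).
Iteration 3: rows with depends_on in {5,7} -> fetch (id 8, lev 3), clean (id 14, lev 3).
Iteration 4: rows with depends_on in {8,14} -> rollback (id 9, lev 4), lint (id 10, lev 4).
Iteration 5: rows with depends_on in {9,10} -> init (id 11, lev 5), sign (id 13, lev 5).
Iteration 6: no rows with depends_on in {11,13}; recursion stops.
lev values: 0, 1, 1, 2, 2, 3, 3, 4, 4, 5, 5; the maximum is 5.

5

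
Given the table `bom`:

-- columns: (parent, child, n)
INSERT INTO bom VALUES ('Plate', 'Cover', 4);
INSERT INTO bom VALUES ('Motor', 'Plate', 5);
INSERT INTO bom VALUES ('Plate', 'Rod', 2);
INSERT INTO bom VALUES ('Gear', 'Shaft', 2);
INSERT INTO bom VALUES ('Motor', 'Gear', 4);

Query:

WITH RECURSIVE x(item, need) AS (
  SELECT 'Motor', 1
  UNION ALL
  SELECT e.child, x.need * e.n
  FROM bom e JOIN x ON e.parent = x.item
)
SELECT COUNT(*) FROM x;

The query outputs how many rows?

Base: (Motor, need=1).
Iteration 1: components of {Motor} -> Gear = 1*4 = 4, Plate = 1*5 = 5.
Iteration 2: components of {Gear,Plate} -> Cover = 5*4 = 20, Rod = 5*2 = 10, Shaft = 4*2 = 8.
Iteration 3: no further components; recursion stops.
Total rows emitted: 6.

6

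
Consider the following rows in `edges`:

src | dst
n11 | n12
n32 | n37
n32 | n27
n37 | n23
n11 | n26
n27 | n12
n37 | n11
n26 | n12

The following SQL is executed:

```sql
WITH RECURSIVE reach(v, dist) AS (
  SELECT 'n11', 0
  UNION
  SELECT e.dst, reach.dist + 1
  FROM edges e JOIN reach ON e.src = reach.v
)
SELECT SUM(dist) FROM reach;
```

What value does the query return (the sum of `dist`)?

4

Base: (n11, dist=0).
Iteration 1: edges from {n11} -> (n12, dist=1), (n26, dist=1).
Iteration 2: edges from {n12,n26} -> (n12, dist=2).
Iteration 3: no outgoing edges from {n12}; recursion stops.
SUM(dist) = 0 + 1 + 1 + 2 = 4.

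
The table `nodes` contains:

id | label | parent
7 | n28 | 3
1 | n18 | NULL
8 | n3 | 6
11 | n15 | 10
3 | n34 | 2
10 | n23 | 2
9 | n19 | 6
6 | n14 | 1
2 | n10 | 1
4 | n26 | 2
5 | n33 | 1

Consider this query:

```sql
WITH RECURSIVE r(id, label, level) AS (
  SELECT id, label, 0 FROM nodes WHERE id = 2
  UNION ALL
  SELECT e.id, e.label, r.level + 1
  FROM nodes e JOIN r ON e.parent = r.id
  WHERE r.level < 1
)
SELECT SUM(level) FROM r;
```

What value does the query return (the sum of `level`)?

Base: id=2 (n10) at level 0.
Iteration 1: rows with parent in {2} -> n34 (id 3, level 1), n26 (id 4, level 1), n23 (id 10, level 1).
Iteration 2: level < 1 fails for all current rows; recursion stops.
SUM(level) = 0 + 1 + 1 + 1 = 3.

3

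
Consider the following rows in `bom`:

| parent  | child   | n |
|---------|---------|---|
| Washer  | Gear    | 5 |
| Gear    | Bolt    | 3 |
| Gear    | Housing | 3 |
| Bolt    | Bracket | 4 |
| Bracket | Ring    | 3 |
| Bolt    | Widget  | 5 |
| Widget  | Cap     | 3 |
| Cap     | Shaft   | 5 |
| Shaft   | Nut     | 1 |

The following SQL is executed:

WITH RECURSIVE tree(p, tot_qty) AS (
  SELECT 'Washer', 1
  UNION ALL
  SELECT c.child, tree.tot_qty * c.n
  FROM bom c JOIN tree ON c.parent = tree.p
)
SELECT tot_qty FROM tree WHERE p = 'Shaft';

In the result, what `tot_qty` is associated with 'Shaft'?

Base: (Washer, tot_qty=1).
Iteration 1: components of {Washer} -> Gear = 1*5 = 5.
Iteration 2: components of {Gear} -> Bolt = 5*3 = 15, Housing = 5*3 = 15.
Iteration 3: components of {Bolt,Housing} -> Bracket = 15*4 = 60, Widget = 15*5 = 75.
Iteration 4: components of {Bracket,Widget} -> Cap = 75*3 = 225, Ring = 60*3 = 180.
Iteration 5: components of {Cap,Ring} -> Shaft = 225*5 = 1125.
Iteration 6: components of {Shaft} -> Nut = 1125*1 = 1125.
Iteration 7: no further components; recursion stops.

1125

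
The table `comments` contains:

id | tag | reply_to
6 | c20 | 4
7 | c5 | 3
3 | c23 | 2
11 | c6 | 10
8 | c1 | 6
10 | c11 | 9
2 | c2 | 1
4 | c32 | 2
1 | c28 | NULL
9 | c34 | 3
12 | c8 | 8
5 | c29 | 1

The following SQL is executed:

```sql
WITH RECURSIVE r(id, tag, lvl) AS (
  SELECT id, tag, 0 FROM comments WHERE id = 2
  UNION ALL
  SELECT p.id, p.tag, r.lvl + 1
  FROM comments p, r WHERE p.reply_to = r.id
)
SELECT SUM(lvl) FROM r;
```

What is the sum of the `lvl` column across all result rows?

22

Base: id=2 (c2) at lvl 0.
Iteration 1: rows with reply_to in {2} -> c23 (id 3, lvl 1), c32 (id 4, lvl 1).
Iteration 2: rows with reply_to in {3,4} -> c20 (id 6, lvl 2), c5 (id 7, lvl 2), c34 (id 9, lvl 2).
Iteration 3: rows with reply_to in {6,7,9} -> c1 (id 8, lvl 3), c11 (id 10, lvl 3).
Iteration 4: rows with reply_to in {8,10} -> c6 (id 11, lvl 4), c8 (id 12, lvl 4).
Iteration 5: no rows with reply_to in {11,12}; recursion stops.
SUM(lvl) = 0 + 1 + 1 + 2 + 2 + 2 + 3 + 3 + 4 + 4 = 22.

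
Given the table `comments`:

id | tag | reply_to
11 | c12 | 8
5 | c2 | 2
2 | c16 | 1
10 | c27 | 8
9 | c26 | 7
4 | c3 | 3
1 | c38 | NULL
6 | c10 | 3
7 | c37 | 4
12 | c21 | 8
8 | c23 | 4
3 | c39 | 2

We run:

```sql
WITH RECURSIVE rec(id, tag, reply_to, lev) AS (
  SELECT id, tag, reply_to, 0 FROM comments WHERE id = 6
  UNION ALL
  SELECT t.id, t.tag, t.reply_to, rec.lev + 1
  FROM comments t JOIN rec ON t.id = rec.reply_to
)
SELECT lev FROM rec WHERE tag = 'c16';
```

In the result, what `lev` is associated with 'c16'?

Base: id=6 (c10), reply_to=3, lev 0.
Iteration 1: join on id=3 -> c39 (id 3, reply_to=2, lev 1).
Iteration 2: join on id=2 -> c16 (id 2, reply_to=1, lev 2).
Iteration 3: join on id=1 -> c38 (id 1, reply_to=NULL, lev 3).
Iteration 4: reply_to is NULL; no match; recursion stops.

2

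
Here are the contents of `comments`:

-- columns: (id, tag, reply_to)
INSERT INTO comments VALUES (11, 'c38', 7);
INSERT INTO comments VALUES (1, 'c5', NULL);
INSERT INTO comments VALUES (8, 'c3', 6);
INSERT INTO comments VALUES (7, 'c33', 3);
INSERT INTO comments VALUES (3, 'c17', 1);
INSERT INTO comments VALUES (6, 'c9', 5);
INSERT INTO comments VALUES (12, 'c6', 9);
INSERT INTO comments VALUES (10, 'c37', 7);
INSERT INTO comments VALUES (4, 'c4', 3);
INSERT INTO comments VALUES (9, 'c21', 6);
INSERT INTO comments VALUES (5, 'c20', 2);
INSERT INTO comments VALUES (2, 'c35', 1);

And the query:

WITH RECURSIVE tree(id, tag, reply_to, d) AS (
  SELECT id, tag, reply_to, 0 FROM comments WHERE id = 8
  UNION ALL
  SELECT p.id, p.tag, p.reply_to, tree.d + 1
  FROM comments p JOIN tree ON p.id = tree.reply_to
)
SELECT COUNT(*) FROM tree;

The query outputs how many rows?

Base: id=8 (c3), reply_to=6, d 0.
Iteration 1: join on id=6 -> c9 (id 6, reply_to=5, d 1).
Iteration 2: join on id=5 -> c20 (id 5, reply_to=2, d 2).
Iteration 3: join on id=2 -> c35 (id 2, reply_to=1, d 3).
Iteration 4: join on id=1 -> c5 (id 1, reply_to=NULL, d 4).
Iteration 5: reply_to is NULL; no match; recursion stops.
Total rows emitted: 5.

5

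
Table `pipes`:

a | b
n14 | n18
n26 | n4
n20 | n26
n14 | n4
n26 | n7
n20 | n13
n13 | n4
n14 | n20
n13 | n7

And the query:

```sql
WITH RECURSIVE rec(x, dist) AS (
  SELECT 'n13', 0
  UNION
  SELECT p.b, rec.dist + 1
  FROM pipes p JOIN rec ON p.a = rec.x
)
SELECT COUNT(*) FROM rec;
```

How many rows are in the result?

Base: (n13, dist=0).
Iteration 1: edges from {n13} -> (n4, dist=1), (n7, dist=1).
Iteration 2: no outgoing edges from {n4,n7}; recursion stops.
Total rows emitted: 3.

3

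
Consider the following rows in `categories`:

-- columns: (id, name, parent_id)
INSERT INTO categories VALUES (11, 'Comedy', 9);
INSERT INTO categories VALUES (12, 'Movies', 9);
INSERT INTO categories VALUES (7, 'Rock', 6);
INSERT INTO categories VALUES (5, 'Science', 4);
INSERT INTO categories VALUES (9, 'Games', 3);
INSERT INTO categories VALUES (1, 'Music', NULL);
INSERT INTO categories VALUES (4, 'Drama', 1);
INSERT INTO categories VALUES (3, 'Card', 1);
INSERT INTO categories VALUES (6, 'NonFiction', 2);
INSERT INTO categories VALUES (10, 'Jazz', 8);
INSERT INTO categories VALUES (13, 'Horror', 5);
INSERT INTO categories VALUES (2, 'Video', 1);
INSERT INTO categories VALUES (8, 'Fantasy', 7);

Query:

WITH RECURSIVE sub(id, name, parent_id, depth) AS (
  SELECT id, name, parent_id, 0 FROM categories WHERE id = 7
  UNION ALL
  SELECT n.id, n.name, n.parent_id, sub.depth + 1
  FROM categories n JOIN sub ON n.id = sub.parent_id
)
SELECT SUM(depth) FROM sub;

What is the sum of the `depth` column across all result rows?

6

Base: id=7 (Rock), parent_id=6, depth 0.
Iteration 1: join on id=6 -> NonFiction (id 6, parent_id=2, depth 1).
Iteration 2: join on id=2 -> Video (id 2, parent_id=1, depth 2).
Iteration 3: join on id=1 -> Music (id 1, parent_id=NULL, depth 3).
Iteration 4: parent_id is NULL; no match; recursion stops.
SUM(depth) = 0 + 1 + 2 + 3 = 6.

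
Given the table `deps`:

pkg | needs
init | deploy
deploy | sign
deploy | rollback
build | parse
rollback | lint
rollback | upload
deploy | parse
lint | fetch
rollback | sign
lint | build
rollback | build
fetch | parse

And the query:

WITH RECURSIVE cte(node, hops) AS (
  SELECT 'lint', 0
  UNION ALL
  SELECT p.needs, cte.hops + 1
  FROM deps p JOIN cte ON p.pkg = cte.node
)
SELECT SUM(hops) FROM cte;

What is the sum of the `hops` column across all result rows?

6

Base: (lint, hops=0).
Iteration 1: edges from {lint} -> (build, hops=1), (fetch, hops=1).
Iteration 2: edges from {build,fetch} -> (parse, hops=2) x2. [UNION ALL keeps all 2 new rows, including repeats]
Iteration 3: no outgoing edges from {parse}; recursion stops.
SUM(hops) = 0 + 1 + 1 + 2 + 2 = 6.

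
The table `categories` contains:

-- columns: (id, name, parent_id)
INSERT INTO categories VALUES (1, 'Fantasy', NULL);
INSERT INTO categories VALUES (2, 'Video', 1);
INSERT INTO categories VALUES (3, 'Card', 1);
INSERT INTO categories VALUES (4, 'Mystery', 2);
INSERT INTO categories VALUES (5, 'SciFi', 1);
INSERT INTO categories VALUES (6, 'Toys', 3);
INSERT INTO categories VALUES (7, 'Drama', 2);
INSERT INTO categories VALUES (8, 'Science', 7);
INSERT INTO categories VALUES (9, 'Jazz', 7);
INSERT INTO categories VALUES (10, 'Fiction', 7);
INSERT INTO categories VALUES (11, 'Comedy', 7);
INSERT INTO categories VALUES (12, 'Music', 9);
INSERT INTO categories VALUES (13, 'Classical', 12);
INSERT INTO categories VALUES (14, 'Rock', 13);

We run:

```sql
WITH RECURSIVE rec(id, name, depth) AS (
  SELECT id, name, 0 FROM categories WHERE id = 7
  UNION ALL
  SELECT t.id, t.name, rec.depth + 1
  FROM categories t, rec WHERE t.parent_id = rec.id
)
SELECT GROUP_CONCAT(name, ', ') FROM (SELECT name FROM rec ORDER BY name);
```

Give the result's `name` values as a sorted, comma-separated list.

Base: id=7 (Drama) at depth 0.
Iteration 1: rows with parent_id in {7} -> Science (id 8, depth 1), Jazz (id 9, depth 1), Fiction (id 10, depth 1), Comedy (id 11, depth 1).
Iteration 2: rows with parent_id in {8,9,10,11} -> Music (id 12, depth 2).
Iteration 3: rows with parent_id in {12} -> Classical (id 13, depth 3).
Iteration 4: rows with parent_id in {13} -> Rock (id 14, depth 4).
Iteration 5: no rows with parent_id in {14}; recursion stops.

Classical, Comedy, Drama, Fiction, Jazz, Music, Rock, Science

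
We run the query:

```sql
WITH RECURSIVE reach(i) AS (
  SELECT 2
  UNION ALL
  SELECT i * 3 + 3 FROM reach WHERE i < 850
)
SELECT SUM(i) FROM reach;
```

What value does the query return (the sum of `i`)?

Base: i=2.
Iteration 1: 2 < 850 holds -> i = 2 * 3 + 3 = 9.
Iteration 2: 9 < 850 holds -> i = 9 * 3 + 3 = 30.
Iteration 3: 30 < 850 holds -> i = 30 * 3 + 3 = 93.
Iteration 4: 93 < 850 holds -> i = 93 * 3 + 3 = 282.
Iteration 5: 282 < 850 holds -> i = 282 * 3 + 3 = 849.
Iteration 6: 849 < 850 holds -> i = 849 * 3 + 3 = 2550.
Iteration 7: 2550 < 850 fails; recursion stops.
SUM(i) = 2 + 9 + 30 + 93 + 282 + 849 + 2550 = 3815.

3815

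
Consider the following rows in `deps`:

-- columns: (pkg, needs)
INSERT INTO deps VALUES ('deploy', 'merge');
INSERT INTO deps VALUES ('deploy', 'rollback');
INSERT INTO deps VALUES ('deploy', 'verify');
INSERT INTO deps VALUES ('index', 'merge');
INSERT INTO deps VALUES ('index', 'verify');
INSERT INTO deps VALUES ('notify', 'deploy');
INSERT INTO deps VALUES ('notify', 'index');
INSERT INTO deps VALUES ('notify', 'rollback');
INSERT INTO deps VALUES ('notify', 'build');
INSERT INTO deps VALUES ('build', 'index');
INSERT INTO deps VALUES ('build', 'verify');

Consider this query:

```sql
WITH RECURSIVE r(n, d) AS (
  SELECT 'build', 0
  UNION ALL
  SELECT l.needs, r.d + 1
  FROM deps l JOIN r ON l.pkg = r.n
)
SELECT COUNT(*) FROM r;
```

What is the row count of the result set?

5

Base: (build, d=0).
Iteration 1: edges from {build} -> (index, d=1), (verify, d=1).
Iteration 2: edges from {index,verify} -> (merge, d=2), (verify, d=2).
Iteration 3: no outgoing edges from {merge,verify}; recursion stops.
Total rows emitted: 5.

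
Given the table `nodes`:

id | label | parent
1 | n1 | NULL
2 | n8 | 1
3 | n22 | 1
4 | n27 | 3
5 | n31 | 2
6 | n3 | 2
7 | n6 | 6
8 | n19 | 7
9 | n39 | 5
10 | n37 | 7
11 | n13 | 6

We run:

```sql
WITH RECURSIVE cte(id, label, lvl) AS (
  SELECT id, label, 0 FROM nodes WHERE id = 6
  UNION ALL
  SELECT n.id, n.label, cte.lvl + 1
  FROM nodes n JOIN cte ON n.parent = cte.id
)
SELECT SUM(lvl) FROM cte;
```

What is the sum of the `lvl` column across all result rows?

Base: id=6 (n3) at lvl 0.
Iteration 1: rows with parent in {6} -> n6 (id 7, lvl 1), n13 (id 11, lvl 1).
Iteration 2: rows with parent in {7,11} -> n19 (id 8, lvl 2), n37 (id 10, lvl 2).
Iteration 3: no rows with parent in {8,10}; recursion stops.
SUM(lvl) = 0 + 1 + 1 + 2 + 2 = 6.

6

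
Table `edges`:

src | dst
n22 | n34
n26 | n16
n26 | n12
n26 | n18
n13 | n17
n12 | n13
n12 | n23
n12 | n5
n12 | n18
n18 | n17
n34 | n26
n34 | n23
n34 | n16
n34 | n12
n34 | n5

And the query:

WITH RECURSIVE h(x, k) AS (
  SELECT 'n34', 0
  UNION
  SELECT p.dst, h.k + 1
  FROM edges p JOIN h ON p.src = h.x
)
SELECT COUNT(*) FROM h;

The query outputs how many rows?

Base: (n34, k=0).
Iteration 1: edges from {n34} -> (n12, k=1), (n16, k=1), (n23, k=1), (n26, k=1), (n5, k=1).
Iteration 2: edges from {n12,n16,n23,n26,n5} -> (n12, k=2), (n13, k=2), (n16, k=2), (n18, k=2), (n23, k=2), (n5, k=2). [UNION drops 1 duplicate row(s)]
Iteration 3: edges from {n12,n13,n16,n18,n23,n5} -> (n13, k=3), (n17, k=3), (n18, k=3), (n23, k=3), (n5, k=3). [UNION drops 1 duplicate row(s)]
Iteration 4: edges from {n13,n17,n18,n23,n5} -> (n17, k=4). [UNION drops 1 duplicate row(s)]
Iteration 5: no outgoing edges from {n17}; recursion stops.
Total rows emitted: 18.

18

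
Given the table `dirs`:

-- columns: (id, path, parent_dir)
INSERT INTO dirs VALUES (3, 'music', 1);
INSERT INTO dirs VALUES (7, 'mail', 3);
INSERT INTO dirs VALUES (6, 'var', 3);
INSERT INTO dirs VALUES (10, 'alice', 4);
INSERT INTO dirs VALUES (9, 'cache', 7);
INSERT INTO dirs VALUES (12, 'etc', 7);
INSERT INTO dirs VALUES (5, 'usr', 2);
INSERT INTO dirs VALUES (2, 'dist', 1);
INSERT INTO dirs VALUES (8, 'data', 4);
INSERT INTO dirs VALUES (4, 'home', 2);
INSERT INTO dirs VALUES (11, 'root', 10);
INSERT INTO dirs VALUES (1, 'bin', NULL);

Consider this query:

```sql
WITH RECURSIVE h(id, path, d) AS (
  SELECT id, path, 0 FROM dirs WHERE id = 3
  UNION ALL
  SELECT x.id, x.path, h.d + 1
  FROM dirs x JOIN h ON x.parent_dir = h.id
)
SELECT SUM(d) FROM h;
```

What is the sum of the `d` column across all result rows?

Base: id=3 (music) at d 0.
Iteration 1: rows with parent_dir in {3} -> var (id 6, d 1), mail (id 7, d 1).
Iteration 2: rows with parent_dir in {6,7} -> cache (id 9, d 2), etc (id 12, d 2).
Iteration 3: no rows with parent_dir in {9,12}; recursion stops.
SUM(d) = 0 + 1 + 1 + 2 + 2 = 6.

6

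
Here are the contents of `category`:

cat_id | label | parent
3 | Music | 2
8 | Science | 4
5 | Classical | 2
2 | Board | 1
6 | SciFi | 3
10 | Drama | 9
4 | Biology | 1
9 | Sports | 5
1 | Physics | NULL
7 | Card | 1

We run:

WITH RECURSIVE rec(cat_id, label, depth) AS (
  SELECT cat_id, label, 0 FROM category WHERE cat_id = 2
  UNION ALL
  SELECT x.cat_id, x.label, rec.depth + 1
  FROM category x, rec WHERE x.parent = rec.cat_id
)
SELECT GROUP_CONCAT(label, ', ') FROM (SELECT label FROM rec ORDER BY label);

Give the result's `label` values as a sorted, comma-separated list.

Base: cat_id=2 (Board) at depth 0.
Iteration 1: rows with parent in {2} -> Music (id 3, depth 1), Classical (id 5, depth 1).
Iteration 2: rows with parent in {3,5} -> SciFi (id 6, depth 2), Sports (id 9, depth 2).
Iteration 3: rows with parent in {6,9} -> Drama (id 10, depth 3).
Iteration 4: no rows with parent in {10}; recursion stops.

Board, Classical, Drama, Music, SciFi, Sports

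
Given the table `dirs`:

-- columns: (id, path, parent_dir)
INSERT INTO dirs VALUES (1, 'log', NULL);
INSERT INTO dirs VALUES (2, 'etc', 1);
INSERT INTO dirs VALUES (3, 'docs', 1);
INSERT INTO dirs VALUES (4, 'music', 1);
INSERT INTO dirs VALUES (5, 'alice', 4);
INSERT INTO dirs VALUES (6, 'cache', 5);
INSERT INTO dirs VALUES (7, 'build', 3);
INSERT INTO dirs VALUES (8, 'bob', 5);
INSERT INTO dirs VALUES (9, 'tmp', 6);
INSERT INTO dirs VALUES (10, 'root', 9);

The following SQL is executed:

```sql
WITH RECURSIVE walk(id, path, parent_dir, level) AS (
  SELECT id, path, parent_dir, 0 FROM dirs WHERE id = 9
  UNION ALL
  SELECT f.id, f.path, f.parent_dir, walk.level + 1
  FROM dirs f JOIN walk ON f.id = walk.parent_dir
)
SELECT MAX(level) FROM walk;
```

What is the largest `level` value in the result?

4

Base: id=9 (tmp), parent_dir=6, level 0.
Iteration 1: join on id=6 -> cache (id 6, parent_dir=5, level 1).
Iteration 2: join on id=5 -> alice (id 5, parent_dir=4, level 2).
Iteration 3: join on id=4 -> music (id 4, parent_dir=1, level 3).
Iteration 4: join on id=1 -> log (id 1, parent_dir=NULL, level 4).
Iteration 5: parent_dir is NULL; no match; recursion stops.
level values: 0, 1, 2, 3, 4; the maximum is 4.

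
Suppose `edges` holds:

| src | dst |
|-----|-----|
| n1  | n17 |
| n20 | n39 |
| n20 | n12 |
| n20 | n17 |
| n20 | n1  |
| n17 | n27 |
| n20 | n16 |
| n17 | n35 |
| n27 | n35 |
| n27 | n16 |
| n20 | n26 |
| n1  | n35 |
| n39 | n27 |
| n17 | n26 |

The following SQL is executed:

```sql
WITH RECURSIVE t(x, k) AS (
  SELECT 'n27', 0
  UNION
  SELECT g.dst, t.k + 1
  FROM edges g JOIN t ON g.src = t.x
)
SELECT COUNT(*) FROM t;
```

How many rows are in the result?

3

Base: (n27, k=0).
Iteration 1: edges from {n27} -> (n16, k=1), (n35, k=1).
Iteration 2: no outgoing edges from {n16,n35}; recursion stops.
Total rows emitted: 3.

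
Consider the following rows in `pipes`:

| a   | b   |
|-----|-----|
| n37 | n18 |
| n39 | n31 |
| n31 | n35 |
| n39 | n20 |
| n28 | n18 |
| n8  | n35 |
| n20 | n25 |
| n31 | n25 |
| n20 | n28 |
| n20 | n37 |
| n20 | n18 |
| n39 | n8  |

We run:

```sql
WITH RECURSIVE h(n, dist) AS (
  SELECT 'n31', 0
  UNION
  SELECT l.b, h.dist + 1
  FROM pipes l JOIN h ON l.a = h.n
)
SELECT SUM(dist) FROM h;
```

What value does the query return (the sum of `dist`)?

2

Base: (n31, dist=0).
Iteration 1: edges from {n31} -> (n25, dist=1), (n35, dist=1).
Iteration 2: no outgoing edges from {n25,n35}; recursion stops.
SUM(dist) = 0 + 1 + 1 = 2.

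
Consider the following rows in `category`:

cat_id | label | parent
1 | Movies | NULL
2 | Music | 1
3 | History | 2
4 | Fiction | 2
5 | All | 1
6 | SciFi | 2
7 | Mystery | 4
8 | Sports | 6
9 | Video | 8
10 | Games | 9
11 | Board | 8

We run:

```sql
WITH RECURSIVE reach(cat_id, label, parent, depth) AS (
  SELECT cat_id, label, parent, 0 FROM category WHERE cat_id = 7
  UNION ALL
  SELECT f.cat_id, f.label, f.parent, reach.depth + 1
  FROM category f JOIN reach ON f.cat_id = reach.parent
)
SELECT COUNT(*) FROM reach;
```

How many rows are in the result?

4

Base: cat_id=7 (Mystery), parent=4, depth 0.
Iteration 1: join on cat_id=4 -> Fiction (id 4, parent=2, depth 1).
Iteration 2: join on cat_id=2 -> Music (id 2, parent=1, depth 2).
Iteration 3: join on cat_id=1 -> Movies (id 1, parent=NULL, depth 3).
Iteration 4: parent is NULL; no match; recursion stops.
Total rows emitted: 4.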